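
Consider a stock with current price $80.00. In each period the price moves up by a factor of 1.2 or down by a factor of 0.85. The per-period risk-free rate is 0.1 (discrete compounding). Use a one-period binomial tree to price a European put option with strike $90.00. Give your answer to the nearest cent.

Risk-neutral probability p = (1 + 0.1 − 0.85)/(1.2 − 0.85) = 0.2500/0.3500 = 0.7143
Terminal stock prices: S_u = 96, S_d = 68
Terminal payoffs (K − S): max(-6, 0) = 0, max(22, 0) = 22
Node 0 (S = 80): V_0 = 1/1.1·[0.7143·0.0000 + 0.2857·22.0000] = 5.7143

$5.71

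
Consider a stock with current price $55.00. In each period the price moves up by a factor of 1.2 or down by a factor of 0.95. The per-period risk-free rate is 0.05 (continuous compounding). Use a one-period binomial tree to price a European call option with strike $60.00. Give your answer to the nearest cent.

$2.31

Risk-neutral probability p = (e^0.05 − 0.95)/(1.2 − 0.95) = 0.1013/0.2500 = 0.4051
Terminal stock prices: S_u = 66, S_d = 52.25
Terminal payoffs (S − K): max(6, 0) = 6, max(-7.75, 0) = 0
Node 0 (S = 55): V_0 = e^(−0.05)·[0.4051·6.0000 + 0.5949·0.0000] = 2.3120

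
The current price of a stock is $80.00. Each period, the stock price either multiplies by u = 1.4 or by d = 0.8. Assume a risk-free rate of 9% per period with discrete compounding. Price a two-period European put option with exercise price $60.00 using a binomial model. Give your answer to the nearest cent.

Risk-neutral probability p = (1 + 0.09 − 0.8)/(1.4 − 0.8) = 0.2900/0.6000 = 0.4833
Terminal stock prices: S_uu = 156.8, S_ud = 89.6, S_dd = 51.2
Terminal payoffs (K − S): max(-96.8, 0) = 0, max(-29.6, 0) = 0, max(8.8, 0) = 8.8
Node u (S = 112): V_u = 1/1.09·[0.4833·0.0000 + 0.5167·0.0000] = 0.0000
Node d (S = 64): V_d = 1/1.09·[0.4833·0.0000 + 0.5167·8.8000] = 4.1713
Node 0 (S = 80): V_0 = 1/1.09·[0.4833·0.0000 + 0.5167·4.1713] = 1.9772

$1.98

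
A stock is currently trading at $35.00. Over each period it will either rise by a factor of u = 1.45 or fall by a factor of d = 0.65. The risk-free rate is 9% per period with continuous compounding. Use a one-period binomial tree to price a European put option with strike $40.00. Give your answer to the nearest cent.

Risk-neutral probability p = (e^0.09 − 0.65)/(1.45 − 0.65) = 0.4442/0.8000 = 0.5552
Terminal stock prices: S_u = 50.75, S_d = 22.75
Terminal payoffs (K − S): max(-10.75, 0) = 0, max(17.25, 0) = 17.25
Node 0 (S = 35): V_0 = e^(−0.09)·[0.5552·0.0000 + 0.4448·17.2500] = 7.0121

$7.01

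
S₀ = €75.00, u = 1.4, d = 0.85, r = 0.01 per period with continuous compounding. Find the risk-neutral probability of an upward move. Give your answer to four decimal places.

p = 0.2910

Risk-neutral probability p = (e^0.01 − 0.85)/(1.4 − 0.85) = 0.1601/0.5500 = 0.2910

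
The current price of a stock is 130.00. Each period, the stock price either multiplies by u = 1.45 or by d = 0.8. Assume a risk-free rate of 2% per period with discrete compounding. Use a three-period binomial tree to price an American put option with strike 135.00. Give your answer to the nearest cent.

25.80

Risk-neutral probability p = (1 + 0.02 − 0.8)/(1.45 − 0.8) = 0.2200/0.6500 = 0.3385
Terminal stock prices: S_uuu = 396.3, S_uud = 218.7, S_udd = 120.6, S_ddd = 66.56
Terminal payoffs (K − S): max(-261.3, 0) = 0, max(-83.66, 0) = 0, max(14.36, 0) = 14.36, max(68.44, 0) = 68.44
Node uu (S = 273.3): continuation = 1/1.02·[0.3385·0.0000 + 0.6615·0.0000] = 0.0000; exercise value = 0.0000 ≤ continuation, so V_uu = 0.0000
Node ud (S = 150.8): continuation = 1/1.02·[0.3385·0.0000 + 0.6615·14.3600] = 9.3134; exercise value = 0.0000 ≤ continuation, so V_ud = 9.3134
Node dd (S = 83.2): continuation = 1/1.02·[0.3385·14.3600 + 0.6615·68.4400] = 49.1529; exercise value = 51.8000 > continuation, so V_dd = 51.8000 (exercise)
Node u (S = 188.5): continuation = 1/1.02·[0.3385·0.0000 + 0.6615·9.3134] = 6.0404; exercise value = 0.0000 ≤ continuation, so V_u = 6.0404
Node d (S = 104): continuation = 1/1.02·[0.3385·9.3134 + 0.6615·51.8000] = 36.6862; exercise value = 31.0000 ≤ continuation, so V_d = 36.6862
Node 0 (S = 130): continuation = 1/1.02·[0.3385·6.0404 + 0.6615·36.6862] = 25.7978; exercise value = 5.0000 ≤ continuation, so V_0 = 25.7978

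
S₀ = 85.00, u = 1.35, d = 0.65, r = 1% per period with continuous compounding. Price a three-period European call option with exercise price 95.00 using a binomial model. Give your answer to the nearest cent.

Risk-neutral probability p = (e^0.01 − 0.65)/(1.35 − 0.65) = 0.3601/0.7000 = 0.5144
Terminal stock prices: S_uuu = 209.1, S_uud = 100.7, S_udd = 48.48, S_ddd = 23.34
Terminal payoffs (S − K): max(114.1, 0) = 114.1, max(5.693, 0) = 5.693, max(-46.52, 0) = 0, max(-71.66, 0) = 0
Node uu (S = 154.9): V_uu = e^(−0.01)·[0.5144·114.1319 + 0.4856·5.6931] = 60.8578
Node ud (S = 74.59): V_ud = e^(−0.01)·[0.5144·5.6931 + 0.4856·0.0000] = 2.8992
Node dd (S = 35.91): V_dd = e^(−0.01)·[0.5144·0.0000 + 0.4856·0.0000] = 0.0000
Node u (S = 114.8): V_u = e^(−0.01)·[0.5144·60.8578 + 0.4856·2.8992] = 32.3851
Node d (S = 55.25): V_d = e^(−0.01)·[0.5144·2.8992 + 0.4856·0.0000] = 1.4764
Node 0 (S = 85): V_0 = e^(−0.01)·[0.5144·32.3851 + 0.4856·1.4764] = 17.2016

17.20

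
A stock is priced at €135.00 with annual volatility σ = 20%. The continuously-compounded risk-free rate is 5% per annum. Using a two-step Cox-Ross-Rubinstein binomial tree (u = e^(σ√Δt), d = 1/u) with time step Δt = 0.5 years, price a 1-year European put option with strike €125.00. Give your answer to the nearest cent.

€4.40

CRR parameters: u = e^(σ√Δt) = e^(0.2·√0.5) = 1.1519, d = 1/u = 0.8681
Per-period rate: rΔt = 0.05·0.5 = 0.025, so R = e^0.025 = 1.0253
Risk-neutral probability p = (e^0.025 − 0.8681)/(1.1519 − 0.8681) = 0.1572/0.2838 = 0.5539
Terminal stock prices: S_uu = 179.1, S_ud = 135, S_dd = 101.7
Terminal payoffs (K − S): max(-54.13, 0) = 0, max(-10, 0) = 0, max(23.26, 0) = 23.26
Node u (S = 155.5): V_u = e^(−0.025)·[0.5539·0.0000 + 0.4461·0.0000] = 0.0000
Node d (S = 117.2): V_d = e^(−0.025)·[0.5539·0.0000 + 0.4461·23.2588] = 10.1194
Node 0 (S = 135): V_0 = e^(−0.025)·[0.5539·0.0000 + 0.4461·10.1194] = 4.4027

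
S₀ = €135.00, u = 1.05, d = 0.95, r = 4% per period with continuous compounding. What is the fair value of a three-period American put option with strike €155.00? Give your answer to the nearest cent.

Risk-neutral probability p = (e^0.04 − 0.95)/(1.05 − 0.95) = 0.0908/0.1000 = 0.9081
Terminal stock prices: S_uuu = 156.3, S_uud = 141.4, S_udd = 127.9, S_ddd = 115.7
Terminal payoffs (K − S): max(-1.279, 0) = 0, max(13.6, 0) = 13.6, max(27.07, 0) = 27.07, max(39.25, 0) = 39.25
Node uu (S = 148.8): continuation = e^(−0.04)·[0.9081·0.0000 + 0.0919·13.6044] = 1.2011; exercise value = 6.1625 > continuation, so V_uu = 6.1625 (exercise)
Node ud (S = 134.7): continuation = e^(−0.04)·[0.9081·13.6044 + 0.0919·27.0706] = 14.2599; exercise value = 20.3375 > continuation, so V_ud = 20.3375 (exercise)
Node dd (S = 121.8): continuation = e^(−0.04)·[0.9081·27.0706 + 0.0919·39.2544] = 27.0849; exercise value = 33.1625 > continuation, so V_dd = 33.1625 (exercise)
Node u (S = 141.8): continuation = e^(−0.04)·[0.9081·6.1625 + 0.0919·20.3375] = 7.1724; exercise value = 13.2500 > continuation, so V_u = 13.2500 (exercise)
Node d (S = 128.2): continuation = e^(−0.04)·[0.9081·20.3375 + 0.0919·33.1625] = 20.6724; exercise value = 26.7500 > continuation, so V_d = 26.7500 (exercise)
Node 0 (S = 135): continuation = e^(−0.04)·[0.9081·13.2500 + 0.0919·26.7500] = 13.9224; exercise value = 20.0000 > continuation, so V_0 = 20.0000 (exercise)

€20.00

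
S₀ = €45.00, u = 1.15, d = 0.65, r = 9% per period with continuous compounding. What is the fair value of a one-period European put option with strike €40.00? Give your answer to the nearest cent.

€1.10

Risk-neutral probability p = (e^0.09 − 0.65)/(1.15 − 0.65) = 0.4442/0.5000 = 0.8883
Terminal stock prices: S_u = 51.75, S_d = 29.25
Terminal payoffs (K − S): max(-11.75, 0) = 0, max(10.75, 0) = 10.75
Node 0 (S = 45): V_0 = e^(−0.09)·[0.8883·0.0000 + 0.1117·10.7500] = 1.0969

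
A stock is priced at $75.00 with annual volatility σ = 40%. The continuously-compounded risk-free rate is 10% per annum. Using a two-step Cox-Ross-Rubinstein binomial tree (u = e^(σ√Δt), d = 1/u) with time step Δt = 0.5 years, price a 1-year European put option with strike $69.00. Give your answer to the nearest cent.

$5.52

CRR parameters: u = e^(σ√Δt) = e^(0.4·√0.5) = 1.3269, d = 1/u = 0.7536
Per-period rate: rΔt = 0.1·0.5 = 0.05, so R = e^0.05 = 1.0513
Risk-neutral probability p = (e^0.05 − 0.7536)/(1.3269 − 0.7536) = 0.2976/0.5733 = 0.5192
Terminal stock prices: S_uu = 132, S_ud = 75, S_dd = 42.6
Terminal payoffs (K − S): max(-63.05, 0) = 0, max(-6, 0) = 0, max(26.4, 0) = 26.4
Node u (S = 99.52): V_u = e^(−0.05)·[0.5192·0.0000 + 0.4808·0.0000] = 0.0000
Node d (S = 56.52): V_d = e^(−0.05)·[0.5192·0.0000 + 0.4808·26.4022] = 12.0752
Node 0 (S = 75): V_0 = e^(−0.05)·[0.5192·0.0000 + 0.4808·12.0752] = 5.5227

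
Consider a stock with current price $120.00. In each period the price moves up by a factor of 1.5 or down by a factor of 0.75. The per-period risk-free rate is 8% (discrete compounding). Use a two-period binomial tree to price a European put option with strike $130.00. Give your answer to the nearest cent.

Risk-neutral probability p = (1 + 0.08 − 0.75)/(1.5 − 0.75) = 0.3300/0.7500 = 0.4400
Terminal stock prices: S_uu = 270, S_ud = 135, S_dd = 67.5
Terminal payoffs (K − S): max(-140, 0) = 0, max(-5, 0) = 0, max(62.5, 0) = 62.5
Node u (S = 180): V_u = 1/1.08·[0.4400·0.0000 + 0.5600·0.0000] = 0.0000
Node d (S = 90): V_d = 1/1.08·[0.4400·0.0000 + 0.5600·62.5000] = 32.4074
Node 0 (S = 120): V_0 = 1/1.08·[0.4400·0.0000 + 0.5600·32.4074] = 16.8038

$16.80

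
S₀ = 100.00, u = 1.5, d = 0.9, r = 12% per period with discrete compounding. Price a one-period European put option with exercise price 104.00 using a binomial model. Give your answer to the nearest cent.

Risk-neutral probability p = (1 + 0.12 − 0.9)/(1.5 − 0.9) = 0.2200/0.6000 = 0.3667
Terminal stock prices: S_u = 150, S_d = 90
Terminal payoffs (K − S): max(-46, 0) = 0, max(14, 0) = 14
Node 0 (S = 100): V_0 = 1/1.12·[0.3667·0.0000 + 0.6333·14.0000] = 7.9167

7.92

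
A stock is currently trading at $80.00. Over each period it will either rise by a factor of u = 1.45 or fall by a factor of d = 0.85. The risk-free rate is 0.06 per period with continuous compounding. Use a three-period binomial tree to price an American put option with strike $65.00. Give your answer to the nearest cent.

Risk-neutral probability p = (e^0.06 − 0.85)/(1.45 − 0.85) = 0.2118/0.6000 = 0.3531
Terminal stock prices: S_uuu = 243.9, S_uud = 143, S_udd = 83.81, S_ddd = 49.13
Terminal payoffs (K − S): max(-178.9, 0) = 0, max(-77.97, 0) = 0, max(-18.81, 0) = 0, max(15.87, 0) = 15.87
Node uu (S = 168.2): continuation = e^(−0.06)·[0.3531·0.0000 + 0.6469·0.0000] = 0.0000; exercise value = 0.0000 ≤ continuation, so V_uu = 0.0000
Node ud (S = 98.6): continuation = e^(−0.06)·[0.3531·0.0000 + 0.6469·0.0000] = 0.0000; exercise value = 0.0000 ≤ continuation, so V_ud = 0.0000
Node dd (S = 57.8): continuation = e^(−0.06)·[0.3531·0.0000 + 0.6469·15.8700] = 9.6690; exercise value = 7.2000 ≤ continuation, so V_dd = 9.6690
Node u (S = 116): continuation = e^(−0.06)·[0.3531·0.0000 + 0.6469·0.0000] = 0.0000; exercise value = 0.0000 ≤ continuation, so V_u = 0.0000
Node d (S = 68): continuation = e^(−0.06)·[0.3531·0.0000 + 0.6469·9.6690] = 5.8910; exercise value = 0.0000 ≤ continuation, so V_d = 5.8910
Node 0 (S = 80): continuation = e^(−0.06)·[0.3531·0.0000 + 0.6469·5.8910] = 3.5892; exercise value = 0.0000 ≤ continuation, so V_0 = 3.5892

$3.59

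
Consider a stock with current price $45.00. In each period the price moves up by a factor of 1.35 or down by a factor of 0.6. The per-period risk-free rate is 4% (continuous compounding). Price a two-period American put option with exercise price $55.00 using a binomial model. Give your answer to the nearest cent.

$15.24

Risk-neutral probability p = (e^0.04 − 0.6)/(1.35 − 0.6) = 0.4408/0.7500 = 0.5877
Terminal stock prices: S_uu = 82.01, S_ud = 36.45, S_dd = 16.2
Terminal payoffs (K − S): max(-27.01, 0) = 0, max(18.55, 0) = 18.55, max(38.8, 0) = 38.8
Node u (S = 60.75): continuation = e^(−0.04)·[0.5877·0.0000 + 0.4123·18.5500] = 7.3474; exercise value = 0.0000 ≤ continuation, so V_u = 7.3474
Node d (S = 27): continuation = e^(−0.04)·[0.5877·18.5500 + 0.4123·38.8000] = 25.8434; exercise value = 28.0000 > continuation, so V_d = 28.0000 (exercise)
Node 0 (S = 45): continuation = e^(−0.04)·[0.5877·7.3474 + 0.4123·28.0000] = 15.2396; exercise value = 10.0000 ≤ continuation, so V_0 = 15.2396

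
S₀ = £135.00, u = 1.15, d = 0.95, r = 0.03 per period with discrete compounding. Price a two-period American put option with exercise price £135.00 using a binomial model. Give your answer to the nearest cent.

Risk-neutral probability p = (1 + 0.03 − 0.95)/(1.15 − 0.95) = 0.0800/0.2000 = 0.4000
Terminal stock prices: S_uu = 178.5, S_ud = 147.5, S_dd = 121.8
Terminal payoffs (K − S): max(-43.54, 0) = 0, max(-12.49, 0) = 0, max(13.16, 0) = 13.16
Node u (S = 155.2): continuation = 1/1.03·[0.4000·0.0000 + 0.6000·0.0000] = 0.0000; exercise value = 0.0000 ≤ continuation, so V_u = 0.0000
Node d (S = 128.2): continuation = 1/1.03·[0.4000·0.0000 + 0.6000·13.1625] = 7.6675; exercise value = 6.7500 ≤ continuation, so V_d = 7.6675
Node 0 (S = 135): continuation = 1/1.03·[0.4000·0.0000 + 0.6000·7.6675] = 4.4665; exercise value = 0.0000 ≤ continuation, so V_0 = 4.4665

£4.47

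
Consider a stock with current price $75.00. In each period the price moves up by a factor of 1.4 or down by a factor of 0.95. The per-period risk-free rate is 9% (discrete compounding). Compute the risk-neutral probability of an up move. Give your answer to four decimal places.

p = 0.3111

Risk-neutral probability p = (1 + 0.09 − 0.95)/(1.4 − 0.95) = 0.1400/0.4500 = 0.3111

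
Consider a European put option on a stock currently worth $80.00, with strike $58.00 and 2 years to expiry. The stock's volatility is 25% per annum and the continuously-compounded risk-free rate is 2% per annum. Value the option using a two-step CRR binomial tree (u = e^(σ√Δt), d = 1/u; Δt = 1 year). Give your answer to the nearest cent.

CRR parameters: u = e^(σ√Δt) = e^(0.25·√1) = 1.2840, d = 1/u = 0.7788
Per-period rate: rΔt = 0.02·1 = 0.02, so R = e^0.02 = 1.0202
Risk-neutral probability p = (e^0.02 − 0.7788)/(1.2840 − 0.7788) = 0.2414/0.5052 = 0.4778
Terminal stock prices: S_uu = 131.9, S_ud = 80, S_dd = 48.52
Terminal payoffs (K − S): max(-73.9, 0) = 0, max(-22, 0) = 0, max(9.478, 0) = 9.478
Node u (S = 102.7): V_u = e^(−0.02)·[0.4778·0.0000 + 0.5222·0.0000] = 0.0000
Node d (S = 62.3): V_d = e^(−0.02)·[0.4778·0.0000 + 0.5222·9.4775] = 4.8511
Node 0 (S = 80): V_0 = e^(−0.02)·[0.4778·0.0000 + 0.5222·4.8511] = 2.4830

$2.48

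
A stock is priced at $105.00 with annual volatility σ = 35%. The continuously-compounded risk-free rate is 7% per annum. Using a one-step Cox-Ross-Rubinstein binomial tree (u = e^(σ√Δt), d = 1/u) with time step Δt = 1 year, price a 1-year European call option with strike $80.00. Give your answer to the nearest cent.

CRR parameters: u = e^(σ√Δt) = e^(0.35·√1) = 1.4191, d = 1/u = 0.7047
Per-period rate: rΔt = 0.07·1 = 0.07, so R = e^0.07 = 1.0725
Risk-neutral probability p = (e^0.07 − 0.7047)/(1.4191 − 0.7047) = 0.3678/0.7144 = 0.5149
Terminal stock prices: S_u = 149, S_d = 73.99
Terminal payoffs (S − K): max(69, 0) = 69, max(-6.008, 0) = 0
Node 0 (S = 105): V_0 = e^(−0.07)·[0.5149·69.0021 + 0.4851·0.0000] = 33.1259

$33.13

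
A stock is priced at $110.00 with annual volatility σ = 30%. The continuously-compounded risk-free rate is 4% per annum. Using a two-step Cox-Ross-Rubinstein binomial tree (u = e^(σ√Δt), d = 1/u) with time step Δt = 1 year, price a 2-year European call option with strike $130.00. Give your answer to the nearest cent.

CRR parameters: u = e^(σ√Δt) = e^(0.3·√1) = 1.3499, d = 1/u = 0.7408
Per-period rate: rΔt = 0.04·1 = 0.04, so R = e^0.04 = 1.0408
Risk-neutral probability p = (e^0.04 − 0.7408)/(1.3499 − 0.7408) = 0.3000/0.6090 = 0.4926
Terminal stock prices: S_uu = 200.4, S_ud = 110, S_dd = 60.37
Terminal payoffs (S − K): max(70.43, 0) = 70.43, max(-20, 0) = 0, max(-69.63, 0) = 0
Node u (S = 148.5): V_u = e^(−0.04)·[0.4926·70.4331 + 0.5074·0.0000] = 33.3326
Node d (S = 81.49): V_d = e^(−0.04)·[0.4926·0.0000 + 0.5074·0.0000] = 0.0000
Node 0 (S = 110): V_0 = e^(−0.04)·[0.4926·33.3326 + 0.5074·0.0000] = 15.7747

$15.77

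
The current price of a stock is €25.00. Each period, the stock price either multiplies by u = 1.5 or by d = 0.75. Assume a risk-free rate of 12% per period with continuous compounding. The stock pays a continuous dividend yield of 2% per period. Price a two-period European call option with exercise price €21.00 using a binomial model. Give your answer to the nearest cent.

€9.01

Per-period risk-free factor R = e^0.12 = 1.1275; dividend-adjusted growth = e^(0.12−0.02) = 1.1052.
Risk-neutral probability p = (1.1052 − 0.75)/(1.5 − 0.75) = 0.3552/0.7500 = 0.4736
Terminal stock prices: S_uu = 56.25, S_ud = 28.12, S_dd = 14.06
Terminal payoffs (S − K): max(35.25, 0) = 35.25, max(7.125, 0) = 7.125, max(-6.938, 0) = 0
Node u (S = 37.5): V_u = e^(−0.12)·[0.4736·35.2500 + 0.5264·7.1250] = 18.1321
Node d (S = 18.75): V_d = e^(−0.12)·[0.4736·7.1250 + 0.5264·0.0000] = 2.9926
Node 0 (S = 25): V_0 = e^(−0.12)·[0.4736·18.1321 + 0.5264·2.9926] = 9.0130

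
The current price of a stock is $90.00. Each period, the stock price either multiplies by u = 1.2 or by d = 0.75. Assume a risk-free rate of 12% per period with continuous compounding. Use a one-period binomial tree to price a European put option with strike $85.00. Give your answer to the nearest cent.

Risk-neutral probability p = (e^0.12 − 0.75)/(1.2 − 0.75) = 0.3775/0.4500 = 0.8389
Terminal stock prices: S_u = 108, S_d = 67.5
Terminal payoffs (K − S): max(-23, 0) = 0, max(17.5, 0) = 17.5
Node 0 (S = 90): V_0 = e^(−0.12)·[0.8389·0.0000 + 0.1611·17.5000] = 2.5007

$2.50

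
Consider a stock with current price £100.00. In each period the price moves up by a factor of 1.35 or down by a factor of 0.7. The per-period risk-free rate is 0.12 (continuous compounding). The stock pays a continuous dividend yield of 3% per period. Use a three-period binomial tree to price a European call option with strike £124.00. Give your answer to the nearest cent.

Per-period risk-free factor R = e^0.12 = 1.1275; dividend-adjusted growth = e^(0.12−0.03) = 1.0942.
Risk-neutral probability p = (1.0942 − 0.7)/(1.35 − 0.7) = 0.3942/0.6500 = 0.6064
Terminal stock prices: S_uuu = 246, S_uud = 127.6, S_udd = 66.15, S_ddd = 34.3
Terminal payoffs (S − K): max(122, 0) = 122, max(3.575, 0) = 3.575, max(-57.85, 0) = 0, max(-89.7, 0) = 0
Node uu (S = 182.3): V_uu = e^(−0.12)·[0.6064·122.0375 + 0.3936·3.5750] = 66.8856
Node ud (S = 94.5): V_ud = e^(−0.12)·[0.6064·3.5750 + 0.3936·0.0000] = 1.9228
Node dd (S = 49): V_dd = e^(−0.12)·[0.6064·0.0000 + 0.3936·0.0000] = 0.0000
Node u (S = 135): V_u = e^(−0.12)·[0.6064·66.8856 + 0.3936·1.9228] = 36.6455
Node d (S = 70): V_d = e^(−0.12)·[0.6064·1.9228 + 0.3936·0.0000] = 1.0342
Node 0 (S = 100): V_0 = e^(−0.12)·[0.6064·36.6455 + 0.3936·1.0342] = 20.0707

£20.07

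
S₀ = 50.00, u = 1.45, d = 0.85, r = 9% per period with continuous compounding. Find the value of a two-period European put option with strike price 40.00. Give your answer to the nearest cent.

1.14

Risk-neutral probability p = (e^0.09 − 0.85)/(1.45 − 0.85) = 0.2442/0.6000 = 0.4070
Terminal stock prices: S_uu = 105.1, S_ud = 61.62, S_dd = 36.12
Terminal payoffs (K − S): max(-65.12, 0) = 0, max(-21.62, 0) = 0, max(3.875, 0) = 3.875
Node u (S = 72.5): V_u = e^(−0.09)·[0.4070·0.0000 + 0.5930·0.0000] = 0.0000
Node d (S = 42.5): V_d = e^(−0.09)·[0.4070·0.0000 + 0.5930·3.8750] = 2.1003
Node 0 (S = 50): V_0 = e^(−0.09)·[0.4070·0.0000 + 0.5930·2.1003] = 1.1383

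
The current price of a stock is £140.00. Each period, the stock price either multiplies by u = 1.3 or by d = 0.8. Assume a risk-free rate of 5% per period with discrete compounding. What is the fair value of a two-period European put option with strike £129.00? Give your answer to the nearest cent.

£8.93

Risk-neutral probability p = (1 + 0.05 − 0.8)/(1.3 − 0.8) = 0.2500/0.5000 = 0.5000
Terminal stock prices: S_uu = 236.6, S_ud = 145.6, S_dd = 89.6
Terminal payoffs (K − S): max(-107.6, 0) = 0, max(-16.6, 0) = 0, max(39.4, 0) = 39.4
Node u (S = 182): V_u = 1/1.05·[0.5000·0.0000 + 0.5000·0.0000] = 0.0000
Node d (S = 112): V_d = 1/1.05·[0.5000·0.0000 + 0.5000·39.4000] = 18.7619
Node 0 (S = 140): V_0 = 1/1.05·[0.5000·0.0000 + 0.5000·18.7619] = 8.9342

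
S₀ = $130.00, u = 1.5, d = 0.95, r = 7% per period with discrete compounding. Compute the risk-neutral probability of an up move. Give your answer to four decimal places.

p = 0.2182

Risk-neutral probability p = (1 + 0.07 − 0.95)/(1.5 − 0.95) = 0.1200/0.5500 = 0.2182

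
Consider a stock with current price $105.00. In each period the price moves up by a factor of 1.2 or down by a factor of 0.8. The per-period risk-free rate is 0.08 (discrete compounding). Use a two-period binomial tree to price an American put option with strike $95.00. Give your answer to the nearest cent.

$3.06

Risk-neutral probability p = (1 + 0.08 − 0.8)/(1.2 − 0.8) = 0.2800/0.4000 = 0.7000
Terminal stock prices: S_uu = 151.2, S_ud = 100.8, S_dd = 67.2
Terminal payoffs (K − S): max(-56.2, 0) = 0, max(-5.8, 0) = 0, max(27.8, 0) = 27.8
Node u (S = 126): continuation = 1/1.08·[0.7000·0.0000 + 0.3000·0.0000] = 0.0000; exercise value = 0.0000 ≤ continuation, so V_u = 0.0000
Node d (S = 84): continuation = 1/1.08·[0.7000·0.0000 + 0.3000·27.8000] = 7.7222; exercise value = 11.0000 > continuation, so V_d = 11.0000 (exercise)
Node 0 (S = 105): continuation = 1/1.08·[0.7000·0.0000 + 0.3000·11.0000] = 3.0556; exercise value = 0.0000 ≤ continuation, so V_0 = 3.0556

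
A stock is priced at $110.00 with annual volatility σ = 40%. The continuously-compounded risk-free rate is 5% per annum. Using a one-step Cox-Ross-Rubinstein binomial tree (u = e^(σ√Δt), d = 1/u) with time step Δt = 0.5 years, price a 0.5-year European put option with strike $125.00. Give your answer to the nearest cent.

$21.60

CRR parameters: u = e^(σ√Δt) = e^(0.4·√0.5) = 1.3269, d = 1/u = 0.7536
Per-period rate: rΔt = 0.05·0.5 = 0.025, so R = e^0.025 = 1.0253
Risk-neutral probability p = (e^0.025 − 0.7536)/(1.3269 − 0.7536) = 0.2717/0.5733 = 0.4739
Terminal stock prices: S_u = 146, S_d = 82.9
Terminal payoffs (K − S): max(-20.96, 0) = 0, max(42.1, 0) = 42.1
Node 0 (S = 110): V_0 = e^(−0.025)·[0.4739·0.0000 + 0.5261·42.0998] = 21.6011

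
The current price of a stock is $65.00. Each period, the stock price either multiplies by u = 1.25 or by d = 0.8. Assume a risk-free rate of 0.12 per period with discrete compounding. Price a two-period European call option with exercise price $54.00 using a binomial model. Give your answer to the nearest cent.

Risk-neutral probability p = (1 + 0.12 − 0.8)/(1.25 − 0.8) = 0.3200/0.4500 = 0.7111
Terminal stock prices: S_uu = 101.6, S_ud = 65, S_dd = 41.6
Terminal payoffs (S − K): max(47.56, 0) = 47.56, max(11, 0) = 11, max(-12.4, 0) = 0
Node u (S = 81.25): V_u = 1/1.12·[0.7111·47.5625 + 0.2889·11.0000] = 33.0357
Node d (S = 52): V_d = 1/1.12·[0.7111·11.0000 + 0.2889·0.0000] = 6.9841
Node 0 (S = 65): V_0 = 1/1.12·[0.7111·33.0357 + 0.2889·6.9841] = 22.7765

$22.78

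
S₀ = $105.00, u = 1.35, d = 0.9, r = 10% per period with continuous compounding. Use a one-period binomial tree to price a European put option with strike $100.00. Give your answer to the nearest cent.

Risk-neutral probability p = (e^0.1 − 0.9)/(1.35 − 0.9) = 0.2052/0.4500 = 0.4559
Terminal stock prices: S_u = 141.8, S_d = 94.5
Terminal payoffs (K − S): max(-41.75, 0) = 0, max(5.5, 0) = 5.5
Node 0 (S = 105): V_0 = e^(−0.1)·[0.4559·0.0000 + 0.5441·5.5000] = 2.7076

$2.71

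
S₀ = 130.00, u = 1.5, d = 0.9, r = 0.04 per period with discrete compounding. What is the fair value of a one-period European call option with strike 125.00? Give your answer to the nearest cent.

Risk-neutral probability p = (1 + 0.04 − 0.9)/(1.5 − 0.9) = 0.1400/0.6000 = 0.2333
Terminal stock prices: S_u = 195, S_d = 117
Terminal payoffs (S − K): max(70, 0) = 70, max(-8, 0) = 0
Node 0 (S = 130): V_0 = 1/1.04·[0.2333·70.0000 + 0.7667·0.0000] = 15.7051

15.71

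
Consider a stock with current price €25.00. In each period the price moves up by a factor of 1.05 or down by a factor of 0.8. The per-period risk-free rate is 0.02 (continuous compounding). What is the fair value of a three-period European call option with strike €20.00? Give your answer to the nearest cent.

€6.29

Risk-neutral probability p = (e^0.02 − 0.8)/(1.05 − 0.8) = 0.2202/0.2500 = 0.8808
Terminal stock prices: S_uuu = 28.94, S_uud = 22.05, S_udd = 16.8, S_ddd = 12.8
Terminal payoffs (S − K): max(8.941, 0) = 8.941, max(2.05, 0) = 2.05, max(-3.2, 0) = 0, max(-7.2, 0) = 0
Node uu (S = 27.56): V_uu = e^(−0.02)·[0.8808·8.9406 + 0.1192·2.0500] = 7.9585
Node ud (S = 21): V_ud = e^(−0.02)·[0.8808·2.0500 + 0.1192·0.0000] = 1.7699
Node dd (S = 16): V_dd = e^(−0.02)·[0.8808·0.0000 + 0.1192·0.0000] = 0.0000
Node u (S = 26.25): V_u = e^(−0.02)·[0.8808·7.9585 + 0.1192·1.7699] = 7.0779
Node d (S = 20): V_d = e^(−0.02)·[0.8808·1.7699 + 0.1192·0.0000] = 1.5281
Node 0 (S = 25): V_0 = e^(−0.02)·[0.8808·7.0779 + 0.1192·1.5281] = 6.2893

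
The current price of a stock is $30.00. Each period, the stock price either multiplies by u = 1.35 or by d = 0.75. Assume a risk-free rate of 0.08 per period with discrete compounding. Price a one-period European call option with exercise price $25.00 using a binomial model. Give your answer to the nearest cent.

Risk-neutral probability p = (1 + 0.08 − 0.75)/(1.35 − 0.75) = 0.3300/0.6000 = 0.5500
Terminal stock prices: S_u = 40.5, S_d = 22.5
Terminal payoffs (S − K): max(15.5, 0) = 15.5, max(-2.5, 0) = 0
Node 0 (S = 30): V_0 = 1/1.08·[0.5500·15.5000 + 0.4500·0.0000] = 7.8935

$7.89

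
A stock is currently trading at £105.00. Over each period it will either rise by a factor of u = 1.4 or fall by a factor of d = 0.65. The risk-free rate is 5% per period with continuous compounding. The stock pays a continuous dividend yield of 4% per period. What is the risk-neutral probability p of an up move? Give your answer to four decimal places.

p = 0.4801

Per-period risk-free factor R = e^0.05 = 1.0513; dividend-adjusted growth = e^(0.05−0.04) = 1.0101.
Risk-neutral probability p = (1.0101 − 0.65)/(1.4 − 0.65) = 0.3601/0.7500 = 0.4801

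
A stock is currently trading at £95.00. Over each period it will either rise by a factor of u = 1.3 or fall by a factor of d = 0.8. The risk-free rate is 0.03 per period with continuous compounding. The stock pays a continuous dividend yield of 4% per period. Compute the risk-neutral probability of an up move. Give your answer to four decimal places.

Per-period risk-free factor R = e^0.03 = 1.0305; dividend-adjusted growth = e^(0.03−0.04) = 0.9900.
Risk-neutral probability p = (0.9900 − 0.8)/(1.3 − 0.8) = 0.1900/0.5000 = 0.3801

p = 0.3801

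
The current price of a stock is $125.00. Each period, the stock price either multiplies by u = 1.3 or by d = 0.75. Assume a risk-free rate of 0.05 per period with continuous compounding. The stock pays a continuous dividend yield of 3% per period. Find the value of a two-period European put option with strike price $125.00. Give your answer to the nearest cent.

Per-period risk-free factor R = e^0.05 = 1.0513; dividend-adjusted growth = e^(0.05−0.03) = 1.0202.
Risk-neutral probability p = (1.0202 − 0.75)/(1.3 − 0.75) = 0.2702/0.5500 = 0.4913
Terminal stock prices: S_uu = 211.3, S_ud = 121.9, S_dd = 70.31
Terminal payoffs (K − S): max(-86.25, 0) = 0, max(3.125, 0) = 3.125, max(54.69, 0) = 54.69
Node u (S = 162.5): V_u = e^(−0.05)·[0.4913·0.0000 + 0.5087·3.1250] = 1.5122
Node d (S = 93.75): V_d = e^(−0.05)·[0.4913·3.1250 + 0.5087·54.6875] = 27.9244
Node 0 (S = 125): V_0 = e^(−0.05)·[0.4913·1.5122 + 0.5087·27.9244] = 14.2197

$14.22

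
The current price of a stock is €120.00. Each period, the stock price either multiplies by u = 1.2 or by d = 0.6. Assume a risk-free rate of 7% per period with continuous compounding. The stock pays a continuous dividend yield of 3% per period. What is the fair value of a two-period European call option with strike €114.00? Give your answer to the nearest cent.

Per-period risk-free factor R = e^0.07 = 1.0725; dividend-adjusted growth = e^(0.07−0.03) = 1.0408.
Risk-neutral probability p = (1.0408 − 0.6)/(1.2 − 0.6) = 0.4408/0.6000 = 0.7347
Terminal stock prices: S_uu = 172.8, S_ud = 86.4, S_dd = 43.2
Terminal payoffs (S − K): max(58.8, 0) = 58.8, max(-27.6, 0) = 0, max(-70.8, 0) = 0
Node u (S = 144): V_u = e^(−0.07)·[0.7347·58.8000 + 0.2653·0.0000] = 40.2789
Node d (S = 72): V_d = e^(−0.07)·[0.7347·0.0000 + 0.2653·0.0000] = 0.0000
Node 0 (S = 120): V_0 = e^(−0.07)·[0.7347·40.2789 + 0.2653·0.0000] = 27.5917

€27.59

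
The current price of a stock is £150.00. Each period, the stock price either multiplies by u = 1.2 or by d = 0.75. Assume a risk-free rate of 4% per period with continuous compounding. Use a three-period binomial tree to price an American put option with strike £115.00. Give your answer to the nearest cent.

Risk-neutral probability p = (e^0.04 − 0.75)/(1.2 − 0.75) = 0.2908/0.4500 = 0.6462
Terminal stock prices: S_uuu = 259.2, S_uud = 162, S_udd = 101.2, S_ddd = 63.28
Terminal payoffs (K − S): max(-144.2, 0) = 0, max(-47, 0) = 0, max(13.75, 0) = 13.75, max(51.72, 0) = 51.72
Node uu (S = 216): continuation = e^(−0.04)·[0.6462·0.0000 + 0.3538·0.0000] = 0.0000; exercise value = 0.0000 ≤ continuation, so V_uu = 0.0000
Node ud (S = 135): continuation = e^(−0.04)·[0.6462·0.0000 + 0.3538·13.7500] = 4.6734; exercise value = 0.0000 ≤ continuation, so V_ud = 4.6734
Node dd (S = 84.38): continuation = e^(−0.04)·[0.6462·13.7500 + 0.3538·51.7188] = 26.1158; exercise value = 30.6250 > continuation, so V_dd = 30.6250 (exercise)
Node u (S = 180): continuation = e^(−0.04)·[0.6462·0.0000 + 0.3538·4.6734] = 1.5884; exercise value = 0.0000 ≤ continuation, so V_u = 1.5884
Node d (S = 112.5): continuation = e^(−0.04)·[0.6462·4.6734 + 0.3538·30.6250] = 13.3107; exercise value = 2.5000 ≤ continuation, so V_d = 13.3107
Node 0 (S = 150): continuation = e^(−0.04)·[0.6462·1.5884 + 0.3538·13.3107] = 5.5103; exercise value = 0.0000 ≤ continuation, so V_0 = 5.5103

£5.51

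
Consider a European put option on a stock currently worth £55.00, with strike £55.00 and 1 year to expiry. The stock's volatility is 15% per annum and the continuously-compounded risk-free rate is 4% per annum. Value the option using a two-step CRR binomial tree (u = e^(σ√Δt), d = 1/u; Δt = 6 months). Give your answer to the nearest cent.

£1.88

CRR parameters: u = e^(σ√Δt) = e^(0.15·√0.5) = 1.1119, d = 1/u = 0.8994
Per-period rate: rΔt = 0.04·0.5 = 0.02, so R = e^0.02 = 1.0202
Risk-neutral probability p = (e^0.02 − 0.8994)/(1.1119 − 0.8994) = 0.1208/0.2125 = 0.5686
Terminal stock prices: S_uu = 68, S_ud = 55, S_dd = 44.49
Terminal payoffs (K − S): max(-13, 0) = 0, max(0, 0) = 0, max(10.51, 0) = 10.51
Node u (S = 61.15): V_u = e^(−0.02)·[0.5686·0.0000 + 0.4314·0.0000] = 0.0000
Node d (S = 49.47): V_d = e^(−0.02)·[0.5686·0.0000 + 0.4314·10.5128] = 4.4458
Node 0 (S = 55): V_0 = e^(−0.02)·[0.5686·0.0000 + 0.4314·4.4458] = 1.8801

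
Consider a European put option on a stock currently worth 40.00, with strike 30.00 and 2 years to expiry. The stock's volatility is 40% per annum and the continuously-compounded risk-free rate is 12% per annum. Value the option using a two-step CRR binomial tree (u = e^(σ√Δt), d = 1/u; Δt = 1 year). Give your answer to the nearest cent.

CRR parameters: u = e^(σ√Δt) = e^(0.4·√1) = 1.4918, d = 1/u = 0.6703
Per-period rate: rΔt = 0.12·1 = 0.12, so R = e^0.12 = 1.1275
Risk-neutral probability p = (e^0.12 − 0.6703)/(1.4918 − 0.6703) = 0.4572/0.8215 = 0.5565
Terminal stock prices: S_uu = 89.02, S_ud = 40, S_dd = 17.97
Terminal payoffs (K − S): max(-59.02, 0) = 0, max(-10, 0) = 0, max(12.03, 0) = 12.03
Node u (S = 59.67): V_u = e^(−0.12)·[0.5565·0.0000 + 0.4435·0.0000] = 0.0000
Node d (S = 26.81): V_d = e^(−0.12)·[0.5565·0.0000 + 0.4435·12.0268] = 4.7306
Node 0 (S = 40): V_0 = e^(−0.12)·[0.5565·0.0000 + 0.4435·4.7306] = 1.8607

1.86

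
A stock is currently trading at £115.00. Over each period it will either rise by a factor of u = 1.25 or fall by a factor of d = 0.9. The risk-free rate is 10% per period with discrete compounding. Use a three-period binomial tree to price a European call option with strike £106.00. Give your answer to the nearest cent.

£36.67

Risk-neutral probability p = (1 + 0.1 − 0.9)/(1.25 − 0.9) = 0.2000/0.3500 = 0.5714
Terminal stock prices: S_uuu = 224.6, S_uud = 161.7, S_udd = 116.4, S_ddd = 83.84
Terminal payoffs (S − K): max(118.6, 0) = 118.6, max(55.72, 0) = 55.72, max(10.44, 0) = 10.44, max(-22.16, 0) = 0
Node uu (S = 179.7): V_uu = 1/1.1·[0.5714·118.6094 + 0.4286·55.7188] = 83.3239
Node ud (S = 129.4): V_ud = 1/1.1·[0.5714·55.7188 + 0.4286·10.4375] = 33.0114
Node dd (S = 93.15): V_dd = 1/1.1·[0.5714·10.4375 + 0.4286·0.0000] = 5.4221
Node u (S = 143.8): V_u = 1/1.1·[0.5714·83.3239 + 0.4286·33.0114] = 56.1467
Node d (S = 103.5): V_d = 1/1.1·[0.5714·33.0114 + 0.4286·5.4221] = 19.2613
Node 0 (S = 115): V_0 = 1/1.1·[0.5714·56.1467 + 0.4286·19.2613] = 36.6715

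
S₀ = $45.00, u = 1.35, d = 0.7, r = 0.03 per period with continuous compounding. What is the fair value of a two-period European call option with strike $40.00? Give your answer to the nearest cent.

Risk-neutral probability p = (e^0.03 − 0.7)/(1.35 − 0.7) = 0.3305/0.6500 = 0.5084
Terminal stock prices: S_uu = 82.01, S_ud = 42.53, S_dd = 22.05
Terminal payoffs (S − K): max(42.01, 0) = 42.01, max(2.525, 0) = 2.525, max(-17.95, 0) = 0
Node u (S = 60.75): V_u = e^(−0.03)·[0.5084·42.0125 + 0.4916·2.5250] = 21.9322
Node d (S = 31.5): V_d = e^(−0.03)·[0.5084·2.5250 + 0.4916·0.0000] = 1.2458
Node 0 (S = 45): V_0 = e^(−0.03)·[0.5084·21.9322 + 0.4916·1.2458] = 11.4149

$11.41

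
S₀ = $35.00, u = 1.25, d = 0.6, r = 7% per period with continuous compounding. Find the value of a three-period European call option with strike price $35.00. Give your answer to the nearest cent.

Risk-neutral probability p = (e^0.07 − 0.6)/(1.25 − 0.6) = 0.4725/0.6500 = 0.7269
Terminal stock prices: S_uuu = 68.36, S_uud = 32.81, S_udd = 15.75, S_ddd = 7.56
Terminal payoffs (S − K): max(33.36, 0) = 33.36, max(-2.188, 0) = 0, max(-19.25, 0) = 0, max(-27.44, 0) = 0
Node uu (S = 54.69): V_uu = e^(−0.07)·[0.7269·33.3594 + 0.2731·0.0000] = 22.6107
Node ud (S = 26.25): V_ud = e^(−0.07)·[0.7269·0.0000 + 0.2731·0.0000] = 0.0000
Node dd (S = 12.6): V_dd = e^(−0.07)·[0.7269·0.0000 + 0.2731·0.0000] = 0.0000
Node u (S = 43.75): V_u = e^(−0.07)·[0.7269·22.6107 + 0.2731·0.0000] = 15.3253
Node d (S = 21): V_d = e^(−0.07)·[0.7269·0.0000 + 0.2731·0.0000] = 0.0000
Node 0 (S = 35): V_0 = e^(−0.07)·[0.7269·15.3253 + 0.2731·0.0000] = 10.3873

$10.39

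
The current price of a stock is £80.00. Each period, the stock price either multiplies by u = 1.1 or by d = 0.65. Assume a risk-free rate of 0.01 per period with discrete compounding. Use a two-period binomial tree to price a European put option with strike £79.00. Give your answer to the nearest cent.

Risk-neutral probability p = (1 + 0.01 − 0.65)/(1.1 − 0.65) = 0.3600/0.4500 = 0.8000
Terminal stock prices: S_uu = 96.8, S_ud = 57.2, S_dd = 33.8
Terminal payoffs (K − S): max(-17.8, 0) = 0, max(21.8, 0) = 21.8, max(45.2, 0) = 45.2
Node u (S = 88): V_u = 1/1.01·[0.8000·0.0000 + 0.2000·21.8000] = 4.3168
Node d (S = 52): V_d = 1/1.01·[0.8000·21.8000 + 0.2000·45.2000] = 26.2178
Node 0 (S = 80): V_0 = 1/1.01·[0.8000·4.3168 + 0.2000·26.2178] = 8.6109

£8.61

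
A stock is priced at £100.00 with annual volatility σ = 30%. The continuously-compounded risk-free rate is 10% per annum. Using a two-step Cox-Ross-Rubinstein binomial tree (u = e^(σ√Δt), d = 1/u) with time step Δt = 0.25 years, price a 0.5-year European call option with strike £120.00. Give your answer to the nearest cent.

£4.26

CRR parameters: u = e^(σ√Δt) = e^(0.3·√0.25) = 1.1618, d = 1/u = 0.8607
Per-period rate: rΔt = 0.1·0.25 = 0.025, so R = e^0.025 = 1.0253
Risk-neutral probability p = (e^0.025 − 0.8607)/(1.1618 − 0.8607) = 0.1646/0.3011 = 0.5466
Terminal stock prices: S_uu = 135, S_ud = 100, S_dd = 74.08
Terminal payoffs (S − K): max(14.99, 0) = 14.99, max(-20, 0) = 0, max(-45.92, 0) = 0
Node u (S = 116.2): V_u = e^(−0.025)·[0.5466·14.9859 + 0.4534·0.0000] = 7.9896
Node d (S = 86.07): V_d = e^(−0.025)·[0.5466·0.0000 + 0.4534·0.0000] = 0.0000
Node 0 (S = 100): V_0 = e^(−0.025)·[0.5466·7.9896 + 0.4534·0.0000] = 4.2596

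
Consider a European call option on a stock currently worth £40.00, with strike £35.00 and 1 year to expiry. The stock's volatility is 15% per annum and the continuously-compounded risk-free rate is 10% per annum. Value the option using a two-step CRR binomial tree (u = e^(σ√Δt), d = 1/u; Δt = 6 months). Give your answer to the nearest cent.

CRR parameters: u = e^(σ√Δt) = e^(0.15·√0.5) = 1.1119, d = 1/u = 0.8994
Per-period rate: rΔt = 0.1·0.5 = 0.05, so R = e^0.05 = 1.0513
Risk-neutral probability p = (e^0.05 − 0.8994)/(1.1119 − 0.8994) = 0.1519/0.2125 = 0.7148
Terminal stock prices: S_uu = 49.45, S_ud = 40, S_dd = 32.35
Terminal payoffs (S − K): max(14.45, 0) = 14.45, max(5, 0) = 5, max(-2.646, 0) = 0
Node u (S = 44.48): V_u = e^(−0.05)·[0.7148·14.4524 + 0.2852·5.0000] = 11.1828
Node d (S = 35.97): V_d = e^(−0.05)·[0.7148·5.0000 + 0.2852·0.0000] = 3.3995
Node 0 (S = 40): V_0 = e^(−0.05)·[0.7148·11.1828 + 0.2852·3.3995] = 8.5255

£8.53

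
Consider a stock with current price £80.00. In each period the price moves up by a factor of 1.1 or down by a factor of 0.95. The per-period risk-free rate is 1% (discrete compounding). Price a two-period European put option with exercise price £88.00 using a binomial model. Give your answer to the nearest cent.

Risk-neutral probability p = (1 + 0.01 − 0.95)/(1.1 − 0.95) = 0.0600/0.1500 = 0.4000
Terminal stock prices: S_uu = 96.8, S_ud = 83.6, S_dd = 72.2
Terminal payoffs (K − S): max(-8.8, 0) = 0, max(4.4, 0) = 4.4, max(15.8, 0) = 15.8
Node u (S = 88): V_u = 1/1.01·[0.4000·0.0000 + 0.6000·4.4000] = 2.6139
Node d (S = 76): V_d = 1/1.01·[0.4000·4.4000 + 0.6000·15.8000] = 11.1287
Node 0 (S = 80): V_0 = 1/1.01·[0.4000·2.6139 + 0.6000·11.1287] = 7.6463

£7.65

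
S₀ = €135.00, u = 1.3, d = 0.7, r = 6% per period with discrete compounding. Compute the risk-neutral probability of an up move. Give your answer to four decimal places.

p = 0.6000

Risk-neutral probability p = (1 + 0.06 − 0.7)/(1.3 − 0.7) = 0.3600/0.6000 = 0.6000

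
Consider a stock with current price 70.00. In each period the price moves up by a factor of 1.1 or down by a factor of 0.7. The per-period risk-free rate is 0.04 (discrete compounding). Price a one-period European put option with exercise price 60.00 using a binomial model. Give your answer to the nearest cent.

Risk-neutral probability p = (1 + 0.04 − 0.7)/(1.1 − 0.7) = 0.3400/0.4000 = 0.8500
Terminal stock prices: S_u = 77, S_d = 49
Terminal payoffs (K − S): max(-17, 0) = 0, max(11, 0) = 11
Node 0 (S = 70): V_0 = 1/1.04·[0.8500·0.0000 + 0.1500·11.0000] = 1.5865

1.59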